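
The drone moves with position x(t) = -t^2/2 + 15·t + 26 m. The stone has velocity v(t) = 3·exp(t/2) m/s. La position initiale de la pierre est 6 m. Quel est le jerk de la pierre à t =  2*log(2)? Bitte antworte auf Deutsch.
Um dies zu lösen, müssen wir 2 Ableitungen unserer Gleichung für die Geschwindigkeit v(t) = 3·exp(t/2) nehmen. Durch Ableiten von der Geschwindigkeit erhalten wir die Beschleunigung: a(t) = 3·exp(t/2)/2. Die Ableitung von der Beschleunigung ergibt den Ruck: j(t) = 3·exp(t/2)/4. Mit j(t) = 3·exp(t/2)/4 und Einsetzen von t = 2*log(2), finden wir j = 3/2.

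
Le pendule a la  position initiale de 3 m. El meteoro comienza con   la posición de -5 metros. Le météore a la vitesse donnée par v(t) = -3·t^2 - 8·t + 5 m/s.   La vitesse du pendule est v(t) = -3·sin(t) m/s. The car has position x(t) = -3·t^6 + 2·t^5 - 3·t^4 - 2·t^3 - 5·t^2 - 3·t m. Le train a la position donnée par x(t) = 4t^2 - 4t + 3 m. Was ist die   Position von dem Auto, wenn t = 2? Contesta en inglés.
We have position x(t) = -3·t^6 + 2·t^5 - 3·t^4 - 2·t^3 - 5·t^2 - 3·t. Substituting t = 2: x(2) = -218.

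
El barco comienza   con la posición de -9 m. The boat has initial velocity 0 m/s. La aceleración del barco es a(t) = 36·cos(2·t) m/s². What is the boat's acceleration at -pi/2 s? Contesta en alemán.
Wir haben die Beschleunigung a(t) = 36·cos(2·t). Durch Einsetzen von t = -pi/2: a(-pi/2) = -36.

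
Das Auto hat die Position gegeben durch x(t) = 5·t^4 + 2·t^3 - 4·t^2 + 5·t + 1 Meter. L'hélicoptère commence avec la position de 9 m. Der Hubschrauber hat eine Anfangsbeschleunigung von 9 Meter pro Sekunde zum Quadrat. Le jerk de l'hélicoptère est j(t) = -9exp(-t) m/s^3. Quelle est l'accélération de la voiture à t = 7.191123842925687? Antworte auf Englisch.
We must differentiate our position equation x(t) = 5·t^4 + 2·t^3 - 4·t^2 + 5·t + 1 2 times. Differentiating position, we get velocity: v(t) = 20·t^3 + 6·t^2 - 8·t + 5. Taking d/dt of v(t), we find a(t) = 60·t^2 + 12·t - 8. From the given acceleration equation a(t) = 60·t^2 + 12·t - 8, we substitute t = 7.191123842925687 to get a = 3181.02921357277.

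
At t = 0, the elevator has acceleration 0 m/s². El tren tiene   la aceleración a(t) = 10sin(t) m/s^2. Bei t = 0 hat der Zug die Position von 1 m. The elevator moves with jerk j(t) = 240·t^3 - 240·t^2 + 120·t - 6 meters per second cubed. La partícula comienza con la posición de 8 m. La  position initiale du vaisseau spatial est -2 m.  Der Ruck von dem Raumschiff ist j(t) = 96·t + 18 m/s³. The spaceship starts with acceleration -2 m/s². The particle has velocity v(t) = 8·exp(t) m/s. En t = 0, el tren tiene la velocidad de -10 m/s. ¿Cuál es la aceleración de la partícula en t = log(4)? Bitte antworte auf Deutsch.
Ausgehend von der Geschwindigkeit v(t) = 8·exp(t), nehmen wir 1 Ableitung. Durch Ableiten von der Geschwindigkeit erhalten wir die Beschleunigung: a(t) = 8·exp(t). Aus der Gleichung für die Beschleunigung a(t) = 8·exp(t), setzen wir t = log(4) ein und erhalten a = 32.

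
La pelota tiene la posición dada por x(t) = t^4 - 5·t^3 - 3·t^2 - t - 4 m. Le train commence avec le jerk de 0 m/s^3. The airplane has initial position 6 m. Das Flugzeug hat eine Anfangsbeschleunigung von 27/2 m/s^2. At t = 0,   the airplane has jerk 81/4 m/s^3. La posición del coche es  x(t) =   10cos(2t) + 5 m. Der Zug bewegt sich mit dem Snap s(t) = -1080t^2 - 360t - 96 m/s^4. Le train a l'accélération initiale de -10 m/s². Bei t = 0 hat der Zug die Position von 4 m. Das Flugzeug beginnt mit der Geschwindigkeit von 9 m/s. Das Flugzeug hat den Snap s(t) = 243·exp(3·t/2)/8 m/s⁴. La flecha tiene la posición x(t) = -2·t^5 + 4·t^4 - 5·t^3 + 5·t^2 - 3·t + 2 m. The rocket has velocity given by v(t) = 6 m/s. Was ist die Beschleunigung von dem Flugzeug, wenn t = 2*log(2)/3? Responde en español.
Para resolver esto, necesitamos tomar 2 antiderivadas de nuestra ecuación del snap s(t) = 243·exp(3·t/2)/8. Integrando el snap y usando la condición inicial j(0) = 81/4, obtenemos j(t) = 81·exp(3·t/2)/4. Tomando ∫j(t)dt y aplicando a(0) = 27/2, encontramos a(t) = 27·exp(3·t/2)/2. Tenemos la aceleración a(t) = 27·exp(3·t/2)/2. Sustituyendo t = 2*log(2)/3: a(2*log(2)/3) = 27.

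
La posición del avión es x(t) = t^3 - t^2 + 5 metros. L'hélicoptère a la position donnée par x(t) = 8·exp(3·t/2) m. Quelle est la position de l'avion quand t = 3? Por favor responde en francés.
Nous avons la position x(t) = t^3 - t^2 + 5. En substituant t = 3: x(3) = 23.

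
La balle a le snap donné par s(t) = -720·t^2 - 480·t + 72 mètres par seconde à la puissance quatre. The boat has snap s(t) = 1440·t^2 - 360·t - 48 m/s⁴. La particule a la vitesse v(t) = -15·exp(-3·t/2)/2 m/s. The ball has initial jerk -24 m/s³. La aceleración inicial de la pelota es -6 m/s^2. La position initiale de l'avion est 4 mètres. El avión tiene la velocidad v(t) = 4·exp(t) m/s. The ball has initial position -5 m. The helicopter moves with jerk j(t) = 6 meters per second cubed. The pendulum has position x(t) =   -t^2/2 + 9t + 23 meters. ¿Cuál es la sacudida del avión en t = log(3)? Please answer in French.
En partant de la vitesse v(t) = 4·exp(t), nous prenons 2 dérivées. La dérivée de la vitesse donne l'accélération: a(t) = 4·exp(t). La dérivée de l'accélération donne le jerk: j(t) = 4·exp(t). Nous avons le jerk j(t) = 4·exp(t). En substituant t = log(3): j(log(3)) = 12.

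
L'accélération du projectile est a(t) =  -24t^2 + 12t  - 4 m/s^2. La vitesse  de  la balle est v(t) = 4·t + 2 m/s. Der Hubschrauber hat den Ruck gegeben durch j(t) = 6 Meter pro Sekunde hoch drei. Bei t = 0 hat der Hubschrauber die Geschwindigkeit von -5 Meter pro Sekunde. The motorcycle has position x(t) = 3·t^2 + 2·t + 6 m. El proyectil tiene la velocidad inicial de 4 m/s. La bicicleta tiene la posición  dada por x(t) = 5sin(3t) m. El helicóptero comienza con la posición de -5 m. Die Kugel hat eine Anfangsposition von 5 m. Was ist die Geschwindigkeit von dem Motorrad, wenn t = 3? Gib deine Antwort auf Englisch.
We must differentiate our position equation x(t) = 3·t^2 + 2·t + 6 1 time. Taking d/dt of x(t), we find v(t) = 6·t + 2. Using v(t) = 6·t + 2 and substituting t = 3, we find v = 20.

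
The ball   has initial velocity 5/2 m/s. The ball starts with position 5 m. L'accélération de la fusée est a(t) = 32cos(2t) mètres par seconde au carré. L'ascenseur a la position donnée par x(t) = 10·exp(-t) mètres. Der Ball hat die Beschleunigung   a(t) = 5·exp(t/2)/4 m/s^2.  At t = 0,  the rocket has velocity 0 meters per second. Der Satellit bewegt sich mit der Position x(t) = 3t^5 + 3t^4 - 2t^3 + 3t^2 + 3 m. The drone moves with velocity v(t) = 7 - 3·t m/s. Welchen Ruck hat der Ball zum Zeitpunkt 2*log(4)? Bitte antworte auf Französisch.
Nous devons dériver notre équation de l'accélération a(t) = 5·exp(t/2)/4 1 fois. En prenant d/dt de a(t), nous trouvons j(t) = 5·exp(t/2)/8. De l'équation du jerk j(t) = 5·exp(t/2)/8, nous substituons t = 2*log(4) pour obtenir j = 5/2.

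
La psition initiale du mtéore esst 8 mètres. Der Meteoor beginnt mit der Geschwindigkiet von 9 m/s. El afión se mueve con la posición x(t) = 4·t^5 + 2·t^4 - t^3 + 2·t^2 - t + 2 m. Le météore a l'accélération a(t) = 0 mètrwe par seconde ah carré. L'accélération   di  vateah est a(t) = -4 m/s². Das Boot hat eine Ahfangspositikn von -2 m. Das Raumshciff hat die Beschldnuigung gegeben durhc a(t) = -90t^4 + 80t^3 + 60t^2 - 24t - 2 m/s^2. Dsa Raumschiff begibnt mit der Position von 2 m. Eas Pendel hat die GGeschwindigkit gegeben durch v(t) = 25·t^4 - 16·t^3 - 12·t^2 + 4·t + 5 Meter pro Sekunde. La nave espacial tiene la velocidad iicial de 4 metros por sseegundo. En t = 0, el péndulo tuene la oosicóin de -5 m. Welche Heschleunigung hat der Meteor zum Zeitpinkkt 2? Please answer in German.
Aus der Gleichung für die Beschleunigung a(t) = 0, setzen wir t = 2 ein und erhalten a = 0.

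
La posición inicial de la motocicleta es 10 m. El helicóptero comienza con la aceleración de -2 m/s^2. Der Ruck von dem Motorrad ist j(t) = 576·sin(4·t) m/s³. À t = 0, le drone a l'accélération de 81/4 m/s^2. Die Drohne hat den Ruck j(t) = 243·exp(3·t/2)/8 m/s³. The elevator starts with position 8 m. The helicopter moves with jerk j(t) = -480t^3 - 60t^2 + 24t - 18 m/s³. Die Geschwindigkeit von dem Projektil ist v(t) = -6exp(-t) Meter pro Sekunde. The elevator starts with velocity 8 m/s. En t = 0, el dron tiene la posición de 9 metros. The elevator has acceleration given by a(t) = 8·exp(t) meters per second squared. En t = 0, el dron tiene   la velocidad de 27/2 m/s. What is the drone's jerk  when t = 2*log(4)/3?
We have jerk j(t) = 243·exp(3·t/2)/8. Substituting t = 2*log(4)/3: j(2*log(4)/3) = 243/2.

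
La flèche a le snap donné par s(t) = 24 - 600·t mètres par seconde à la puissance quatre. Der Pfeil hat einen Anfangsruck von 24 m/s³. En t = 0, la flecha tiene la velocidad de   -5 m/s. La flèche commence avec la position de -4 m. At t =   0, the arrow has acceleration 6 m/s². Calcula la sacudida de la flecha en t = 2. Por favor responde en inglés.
Starting from snap s(t) = 24 - 600·t, we take 1 antiderivative. Finding the antiderivative of s(t) and using j(0) = 24: j(t) = -300·t^2 + 24·t + 24. We have jerk j(t) = -300·t^2 + 24·t + 24. Substituting t = 2: j(2) = -1128.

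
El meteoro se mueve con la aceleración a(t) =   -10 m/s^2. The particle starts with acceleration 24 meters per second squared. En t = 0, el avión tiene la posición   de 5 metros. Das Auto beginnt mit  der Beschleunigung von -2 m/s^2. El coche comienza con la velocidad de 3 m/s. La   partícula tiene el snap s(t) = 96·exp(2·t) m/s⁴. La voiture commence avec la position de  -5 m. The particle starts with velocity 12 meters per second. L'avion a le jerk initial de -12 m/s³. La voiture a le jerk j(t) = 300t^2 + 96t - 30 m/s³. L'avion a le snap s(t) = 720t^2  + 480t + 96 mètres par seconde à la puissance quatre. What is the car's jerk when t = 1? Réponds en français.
De l'équation du jerk j(t) = 300·t^2 + 96·t - 30, nous substituons t = 1 pour obtenir j = 366.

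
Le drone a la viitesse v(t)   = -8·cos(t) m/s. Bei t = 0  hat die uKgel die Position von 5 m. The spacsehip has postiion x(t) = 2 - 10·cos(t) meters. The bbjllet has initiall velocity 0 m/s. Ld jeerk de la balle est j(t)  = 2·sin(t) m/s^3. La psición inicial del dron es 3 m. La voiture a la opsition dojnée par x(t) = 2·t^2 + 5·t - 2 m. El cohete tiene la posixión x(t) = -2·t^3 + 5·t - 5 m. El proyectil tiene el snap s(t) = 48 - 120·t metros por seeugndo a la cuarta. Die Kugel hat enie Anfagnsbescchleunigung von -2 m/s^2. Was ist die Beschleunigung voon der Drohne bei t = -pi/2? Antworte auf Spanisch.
Debemos derivar nuestra ecuación de la velocidad v(t) = -8·cos(t) 1 vez. Derivando la velocidad, obtenemos la aceleración: a(t) = 8·sin(t). Tenemos la aceleración a(t) = 8·sin(t). Sustituyendo t = -pi/2: a(-pi/2) = -8.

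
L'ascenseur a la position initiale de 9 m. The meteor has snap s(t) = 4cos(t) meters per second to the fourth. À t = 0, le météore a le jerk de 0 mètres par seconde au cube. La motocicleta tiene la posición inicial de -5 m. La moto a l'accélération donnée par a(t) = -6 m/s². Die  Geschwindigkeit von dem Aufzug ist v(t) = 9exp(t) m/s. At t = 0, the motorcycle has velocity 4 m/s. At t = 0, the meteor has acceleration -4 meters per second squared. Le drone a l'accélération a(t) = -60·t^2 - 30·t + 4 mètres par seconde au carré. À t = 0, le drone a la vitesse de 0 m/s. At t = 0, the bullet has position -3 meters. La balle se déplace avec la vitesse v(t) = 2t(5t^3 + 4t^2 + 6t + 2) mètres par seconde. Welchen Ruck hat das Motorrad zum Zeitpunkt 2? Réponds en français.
Pour résoudre ceci, nous devons prendre 1 dérivée de notre équation de l'accélération a(t) = -6. En prenant d/dt de a(t), nous trouvons j(t) = 0. Nous avons le jerk j(t) = 0. En substituant t = 2: j(2) = 0.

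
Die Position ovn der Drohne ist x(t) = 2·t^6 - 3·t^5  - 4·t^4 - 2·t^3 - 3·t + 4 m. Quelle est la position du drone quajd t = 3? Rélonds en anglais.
From the given position equation x(t) = 2·t^6 - 3·t^5 - 4·t^4 - 2·t^3 - 3·t + 4, we substitute t = 3 to get x = 346.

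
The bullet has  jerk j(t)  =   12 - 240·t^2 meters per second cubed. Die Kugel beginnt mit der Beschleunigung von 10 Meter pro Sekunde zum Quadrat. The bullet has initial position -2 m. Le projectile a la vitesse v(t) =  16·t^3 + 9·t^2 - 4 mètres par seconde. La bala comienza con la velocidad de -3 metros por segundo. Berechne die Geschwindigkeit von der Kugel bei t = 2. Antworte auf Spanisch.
Para resolver esto, necesitamos tomar 2 integrales de nuestra ecuación de la sacudida j(t) = 12 - 240·t^2. La antiderivada de la sacudida, con a(0) = 10, da la aceleración: a(t) = -80·t^3 + 12·t + 10. Integrando la aceleración y usando la condición inicial v(0) = -3, obtenemos v(t) = -20·t^4 + 6·t^2 + 10·t - 3. Usando v(t) = -20·t^4 + 6·t^2 + 10·t - 3 y sustituyendo t = 2, encontramos v = -279.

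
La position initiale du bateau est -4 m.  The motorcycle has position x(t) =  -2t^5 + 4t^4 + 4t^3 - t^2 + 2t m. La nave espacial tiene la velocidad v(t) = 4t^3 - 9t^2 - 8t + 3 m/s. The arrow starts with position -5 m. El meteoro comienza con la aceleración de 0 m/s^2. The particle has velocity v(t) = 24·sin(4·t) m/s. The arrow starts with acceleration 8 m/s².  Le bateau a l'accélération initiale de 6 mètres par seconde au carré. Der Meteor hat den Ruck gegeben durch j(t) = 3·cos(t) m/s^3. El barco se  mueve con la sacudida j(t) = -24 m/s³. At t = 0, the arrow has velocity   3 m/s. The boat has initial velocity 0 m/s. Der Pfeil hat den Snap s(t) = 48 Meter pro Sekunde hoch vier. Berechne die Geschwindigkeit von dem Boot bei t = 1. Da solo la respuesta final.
v(1) = -6.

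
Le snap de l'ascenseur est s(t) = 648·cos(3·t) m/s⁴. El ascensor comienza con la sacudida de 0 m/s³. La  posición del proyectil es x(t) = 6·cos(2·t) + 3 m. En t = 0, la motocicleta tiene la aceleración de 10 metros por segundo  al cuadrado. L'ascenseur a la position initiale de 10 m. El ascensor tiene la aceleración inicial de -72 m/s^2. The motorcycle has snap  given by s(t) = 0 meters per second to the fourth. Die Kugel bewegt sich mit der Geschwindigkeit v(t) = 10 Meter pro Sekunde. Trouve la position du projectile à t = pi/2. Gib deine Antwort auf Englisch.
We have position x(t) = 6·cos(2·t) + 3. Substituting t = pi/2: x(pi/2) = -3.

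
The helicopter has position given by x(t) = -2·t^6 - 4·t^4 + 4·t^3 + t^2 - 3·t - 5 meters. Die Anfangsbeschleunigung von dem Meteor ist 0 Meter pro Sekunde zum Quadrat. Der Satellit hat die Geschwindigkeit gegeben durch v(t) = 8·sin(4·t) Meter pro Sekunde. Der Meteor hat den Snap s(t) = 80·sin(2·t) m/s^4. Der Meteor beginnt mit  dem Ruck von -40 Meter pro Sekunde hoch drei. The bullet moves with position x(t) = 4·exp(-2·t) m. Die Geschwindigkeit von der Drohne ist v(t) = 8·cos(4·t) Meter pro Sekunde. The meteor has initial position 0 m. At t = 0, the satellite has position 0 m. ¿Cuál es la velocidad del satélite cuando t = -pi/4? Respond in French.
De l'équation de la vitesse v(t) = 8·sin(4·t), nous substituons t = -pi/4 pour obtenir v = 0.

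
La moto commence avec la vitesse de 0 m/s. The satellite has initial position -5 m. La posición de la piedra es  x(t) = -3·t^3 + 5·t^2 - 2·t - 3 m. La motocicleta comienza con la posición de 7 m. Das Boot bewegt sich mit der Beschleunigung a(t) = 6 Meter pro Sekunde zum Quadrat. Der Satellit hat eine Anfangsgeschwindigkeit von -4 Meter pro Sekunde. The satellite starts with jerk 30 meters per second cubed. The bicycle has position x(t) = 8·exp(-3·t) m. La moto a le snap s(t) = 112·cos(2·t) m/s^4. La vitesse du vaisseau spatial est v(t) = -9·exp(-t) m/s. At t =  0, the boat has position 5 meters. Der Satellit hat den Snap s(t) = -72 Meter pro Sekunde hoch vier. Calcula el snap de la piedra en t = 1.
Debemos derivar nuestra ecuación de la posición x(t) = -3·t^3 + 5·t^2 - 2·t - 3 4 veces. Derivando la posición, obtenemos la velocidad: v(t) = -9·t^2 + 10·t - 2. La derivada de la velocidad da la aceleración: a(t) = 10 - 18·t. Derivando la aceleración, obtenemos la sacudida: j(t) = -18. La derivada de la sacudida da el snap: s(t) = 0. De la ecuación del snap s(t) = 0, sustituimos t = 1 para obtener s = 0.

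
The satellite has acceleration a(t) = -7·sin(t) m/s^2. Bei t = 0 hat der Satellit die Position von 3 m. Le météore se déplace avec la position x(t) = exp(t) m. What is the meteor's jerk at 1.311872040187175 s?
We must differentiate our position equation x(t) = exp(t) 3 times. Taking d/dt of x(t), we find v(t) = exp(t). Taking d/dt of v(t), we find a(t) = exp(t). The derivative of acceleration gives jerk: j(t) = exp(t). We have jerk j(t) = exp(t). Substituting t = 1.311872040187175: j(1.311872040187175) = 3.71311831660123.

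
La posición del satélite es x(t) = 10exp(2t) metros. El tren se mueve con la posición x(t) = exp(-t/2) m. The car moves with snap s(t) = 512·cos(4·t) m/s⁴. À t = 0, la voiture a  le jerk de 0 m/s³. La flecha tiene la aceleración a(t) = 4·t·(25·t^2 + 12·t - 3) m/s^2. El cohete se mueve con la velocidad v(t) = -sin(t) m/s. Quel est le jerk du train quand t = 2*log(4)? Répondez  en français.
En partant de la position x(t) = exp(-t/2), nous prenons 3 dérivées. En dérivant la position, nous obtenons la vitesse: v(t) = -exp(-t/2)/2. En dérivant la vitesse, nous obtenons l'accélération: a(t) = exp(-t/2)/4. En prenant d/dt de a(t), nous trouvons j(t) = -exp(-t/2)/8. En utilisant j(t) = -exp(-t/2)/8 et en substituant t = 2*log(4), nous trouvons j = -1/32.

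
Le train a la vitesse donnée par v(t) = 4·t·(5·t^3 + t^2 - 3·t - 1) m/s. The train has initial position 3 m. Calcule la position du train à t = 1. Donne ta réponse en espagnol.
Para resolver esto, necesitamos tomar 1 antiderivada de nuestra ecuación de la velocidad v(t) = 4·t·(5·t^3 + t^2 - 3·t - 1). Integrando la velocidad y usando la condición inicial x(0) = 3, obtenemos x(t) = 4·t^5 + t^4 - 4·t^3 - 2·t^2 + 3. Tenemos la posición x(t) = 4·t^5 + t^4 - 4·t^3 - 2·t^2 + 3. Sustituyendo t = 1: x(1) = 2.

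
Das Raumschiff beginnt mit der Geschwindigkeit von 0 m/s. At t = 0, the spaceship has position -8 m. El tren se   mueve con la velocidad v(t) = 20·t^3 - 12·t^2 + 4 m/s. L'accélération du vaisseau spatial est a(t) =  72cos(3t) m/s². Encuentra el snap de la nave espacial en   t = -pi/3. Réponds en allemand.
Ausgehend von der Beschleunigung a(t) = 72·cos(3·t), nehmen wir 2 Ableitungen. Durch Ableiten von der Beschleunigung erhalten wir den Ruck: j(t) = -216·sin(3·t). Mit d/dt von j(t) finden wir s(t) = -648·cos(3·t). Aus der Gleichung für den Snap s(t) = -648·cos(3·t), setzen wir t = -pi/3 ein und erhalten s = 648.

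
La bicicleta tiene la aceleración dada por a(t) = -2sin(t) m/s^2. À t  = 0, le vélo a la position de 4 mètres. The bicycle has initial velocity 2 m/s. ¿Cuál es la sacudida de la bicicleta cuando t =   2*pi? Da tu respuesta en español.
Debemos derivar nuestra ecuación de la aceleración a(t) = -2·sin(t) 1 vez. Tomando d/dt de a(t), encontramos j(t) = -2·cos(t). Tenemos la sacudida j(t) = -2·cos(t). Sustituyendo t = 2*pi: j(2*pi) = -2.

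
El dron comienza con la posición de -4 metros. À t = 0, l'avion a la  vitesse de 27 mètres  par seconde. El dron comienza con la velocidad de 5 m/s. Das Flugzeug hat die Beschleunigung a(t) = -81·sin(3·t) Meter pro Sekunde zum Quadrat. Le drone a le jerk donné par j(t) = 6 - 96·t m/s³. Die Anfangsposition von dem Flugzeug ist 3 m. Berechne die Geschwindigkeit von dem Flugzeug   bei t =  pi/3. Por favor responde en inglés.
We need to integrate our acceleration equation a(t) = -81·sin(3·t) 1 time. Taking ∫a(t)dt and applying v(0) = 27, we find v(t) = 27·cos(3·t). We have velocity v(t) = 27·cos(3·t). Substituting t = pi/3: v(pi/3) = -27.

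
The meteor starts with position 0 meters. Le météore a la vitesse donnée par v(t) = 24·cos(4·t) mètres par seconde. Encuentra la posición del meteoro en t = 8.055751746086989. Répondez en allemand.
Wir müssen die Stammfunktion unserer Gleichung für die Geschwindigkeit v(t) = 24·cos(4·t) 1-mal finden. Mit ∫v(t)dt und Anwendung von x(0) = 0, finden wir x(t) = 6·sin(4·t). Mit x(t) = 6·sin(4·t) und Einsetzen von t = 8.055751746086989, finden wir x = 4.33362638508449.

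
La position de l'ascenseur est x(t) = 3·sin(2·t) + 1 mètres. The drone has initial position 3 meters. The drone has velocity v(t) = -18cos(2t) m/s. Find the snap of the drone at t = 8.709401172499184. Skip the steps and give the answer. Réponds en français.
Le snap à t = 8.709401172499184 est s = 142.590244291794.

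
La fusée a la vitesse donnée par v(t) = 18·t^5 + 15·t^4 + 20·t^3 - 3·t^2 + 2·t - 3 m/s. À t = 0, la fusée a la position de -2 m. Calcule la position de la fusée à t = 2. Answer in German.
Um dies zu lösen, müssen wir 1 Stammfunktion unserer Gleichung für die Geschwindigkeit v(t) = 18·t^5 + 15·t^4 + 20·t^3 - 3·t^2 + 2·t - 3 finden. Das Integral von der Geschwindigkeit, mit x(0) = -2, ergibt die Position: x(t) = 3·t^6 + 3·t^5 + 5·t^4 - t^3 + t^2 - 3·t - 2. Aus der Gleichung für die Position x(t) = 3·t^6 + 3·t^5 + 5·t^4 - t^3 + t^2 - 3·t - 2, setzen wir t = 2 ein und erhalten x = 356.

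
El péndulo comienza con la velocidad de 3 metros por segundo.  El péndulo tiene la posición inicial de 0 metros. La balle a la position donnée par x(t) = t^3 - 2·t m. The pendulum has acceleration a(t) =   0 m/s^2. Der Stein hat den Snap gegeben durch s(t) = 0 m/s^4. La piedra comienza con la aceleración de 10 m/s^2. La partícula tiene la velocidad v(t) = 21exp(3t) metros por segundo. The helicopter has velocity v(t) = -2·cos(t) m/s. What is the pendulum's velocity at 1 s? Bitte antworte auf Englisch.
We must find the antiderivative of our acceleration equation a(t) = 0 1 time. Taking ∫a(t)dt and applying v(0) = 3, we find v(t) = 3. From the given velocity equation v(t) = 3, we substitute t = 1 to get v = 3.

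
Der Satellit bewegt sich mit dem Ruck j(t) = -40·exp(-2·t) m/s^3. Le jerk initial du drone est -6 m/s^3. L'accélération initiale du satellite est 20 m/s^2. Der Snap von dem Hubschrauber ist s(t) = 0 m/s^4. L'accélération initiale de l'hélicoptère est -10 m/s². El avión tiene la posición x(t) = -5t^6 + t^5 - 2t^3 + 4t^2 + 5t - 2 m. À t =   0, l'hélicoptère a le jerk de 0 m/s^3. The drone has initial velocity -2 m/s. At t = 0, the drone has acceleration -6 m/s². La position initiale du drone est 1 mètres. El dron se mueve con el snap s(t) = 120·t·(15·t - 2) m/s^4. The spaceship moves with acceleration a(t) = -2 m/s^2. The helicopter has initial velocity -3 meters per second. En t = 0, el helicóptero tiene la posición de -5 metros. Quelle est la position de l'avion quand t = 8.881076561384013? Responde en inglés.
We have position x(t) = -5·t^6 + t^5 - 2·t^3 + 4·t^2 + 5·t - 2. Substituting t = 8.881076561384013: x(8.881076561384013) = -2399167.20429129.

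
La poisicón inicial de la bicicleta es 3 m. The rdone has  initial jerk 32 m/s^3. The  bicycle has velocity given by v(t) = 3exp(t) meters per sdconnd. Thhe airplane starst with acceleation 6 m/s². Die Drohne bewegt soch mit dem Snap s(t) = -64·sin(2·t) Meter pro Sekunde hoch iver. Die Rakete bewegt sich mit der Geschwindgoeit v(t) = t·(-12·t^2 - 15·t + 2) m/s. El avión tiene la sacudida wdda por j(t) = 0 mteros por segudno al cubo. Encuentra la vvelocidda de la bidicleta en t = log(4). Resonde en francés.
De l'équation de la vitesse v(t) = 3·exp(t), nous substituons t = log(4) pour obtenir v = 12.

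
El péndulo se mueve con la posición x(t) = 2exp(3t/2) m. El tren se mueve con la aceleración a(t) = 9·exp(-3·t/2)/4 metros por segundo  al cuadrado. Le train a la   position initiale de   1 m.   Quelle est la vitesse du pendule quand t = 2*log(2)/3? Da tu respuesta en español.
Debemos derivar nuestra ecuación de la posición x(t) = 2·exp(3·t/2) 1 vez. Derivando la posición, obtenemos la velocidad: v(t) = 3·exp(3·t/2). Usando v(t) = 3·exp(3·t/2) y sustituyendo t = 2*log(2)/3, encontramos v = 6.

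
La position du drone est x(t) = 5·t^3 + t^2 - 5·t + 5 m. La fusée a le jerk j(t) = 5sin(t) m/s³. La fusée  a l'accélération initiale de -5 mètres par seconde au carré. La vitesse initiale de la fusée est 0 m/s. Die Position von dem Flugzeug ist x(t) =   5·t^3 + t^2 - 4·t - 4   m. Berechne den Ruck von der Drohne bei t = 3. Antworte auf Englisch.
Starting from position x(t) = 5·t^3 + t^2 - 5·t + 5, we take 3 derivatives. Differentiating position, we get velocity: v(t) = 15·t^2 + 2·t - 5. The derivative of velocity gives acceleration: a(t) = 30·t + 2. Taking d/dt of a(t), we find j(t) = 30. From the given jerk equation j(t) = 30, we substitute t = 3 to get j = 30.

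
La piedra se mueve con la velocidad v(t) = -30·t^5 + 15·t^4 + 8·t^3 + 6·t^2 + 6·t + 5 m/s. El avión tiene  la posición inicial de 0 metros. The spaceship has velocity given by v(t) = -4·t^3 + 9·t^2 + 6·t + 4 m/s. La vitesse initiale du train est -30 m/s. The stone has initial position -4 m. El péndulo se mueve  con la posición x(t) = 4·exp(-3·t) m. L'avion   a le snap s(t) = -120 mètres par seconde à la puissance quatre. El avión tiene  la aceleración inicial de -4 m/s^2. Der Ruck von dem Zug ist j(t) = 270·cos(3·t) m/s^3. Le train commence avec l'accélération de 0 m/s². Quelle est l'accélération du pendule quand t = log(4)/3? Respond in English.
Starting from position x(t) = 4·exp(-3·t), we take 2 derivatives. Differentiating position, we get velocity: v(t) = -12·exp(-3·t). Taking d/dt of v(t), we find a(t) = 36·exp(-3·t). We have acceleration a(t) = 36·exp(-3·t). Substituting t = log(4)/3: a(log(4)/3) = 9.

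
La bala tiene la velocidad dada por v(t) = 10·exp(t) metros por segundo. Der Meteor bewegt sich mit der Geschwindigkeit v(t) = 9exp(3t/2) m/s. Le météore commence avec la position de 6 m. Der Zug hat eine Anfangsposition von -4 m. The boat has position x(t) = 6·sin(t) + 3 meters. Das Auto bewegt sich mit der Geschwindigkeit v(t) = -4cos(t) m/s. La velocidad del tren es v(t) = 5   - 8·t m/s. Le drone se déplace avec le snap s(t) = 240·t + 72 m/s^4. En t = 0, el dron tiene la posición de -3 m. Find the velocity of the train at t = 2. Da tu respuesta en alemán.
Aus der Gleichung für die Geschwindigkeit v(t) = 5 - 8·t, setzen wir t = 2 ein und erhalten v = -11.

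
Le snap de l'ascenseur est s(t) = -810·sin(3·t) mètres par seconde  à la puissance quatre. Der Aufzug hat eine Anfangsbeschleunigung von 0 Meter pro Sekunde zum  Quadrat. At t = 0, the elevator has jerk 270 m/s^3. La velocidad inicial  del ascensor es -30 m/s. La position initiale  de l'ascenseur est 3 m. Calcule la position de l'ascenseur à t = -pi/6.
En partant du snap s(t) = -810·sin(3·t), nous prenons 4 primitives. La primitive du snap, avec j(0) = 270, donne le jerk: j(t) = 270·cos(3·t). L'intégrale du jerk est l'accélération. En utilisant a(0) = 0, nous obtenons a(t) = 90·sin(3·t). En intégrant l'accélération et en utilisant la condition initiale v(0) = -30, nous obtenons v(t) = -30·cos(3·t). La primitive de la vitesse, avec x(0) = 3, donne la position: x(t) = 3 - 10·sin(3·t). Nous avons la position x(t) = 3 - 10·sin(3·t). En substituant t = -pi/6: x(-pi/6) = 13.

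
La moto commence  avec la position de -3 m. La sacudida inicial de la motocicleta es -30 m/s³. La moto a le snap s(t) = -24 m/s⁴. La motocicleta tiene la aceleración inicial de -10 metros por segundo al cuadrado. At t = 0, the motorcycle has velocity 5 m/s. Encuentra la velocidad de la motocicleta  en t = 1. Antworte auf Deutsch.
Wir müssen die Stammfunktion unserer Gleichung für den Snap s(t) = -24 3-mal finden. Die Stammfunktion von dem Snap, mit j(0) = -30, ergibt den Ruck: j(t) = -24·t - 30. Mit ∫j(t)dt und Anwendung von a(0) = -10, finden wir a(t) = -12·t^2 - 30·t - 10. Die Stammfunktion von der Beschleunigung ist die Geschwindigkeit. Mit v(0) = 5 erhalten wir v(t) = -4·t^3 - 15·t^2 - 10·t + 5. Aus der Gleichung für die Geschwindigkeit v(t) = -4·t^3 - 15·t^2 - 10·t + 5, setzen wir t = 1 ein und erhalten v = -24.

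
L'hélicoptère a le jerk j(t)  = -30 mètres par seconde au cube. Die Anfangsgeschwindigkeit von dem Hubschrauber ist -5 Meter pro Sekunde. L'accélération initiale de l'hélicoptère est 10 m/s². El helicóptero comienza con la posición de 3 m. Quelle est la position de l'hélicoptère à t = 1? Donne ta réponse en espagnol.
Debemos encontrar la integral de nuestra ecuación de la sacudida j(t) = -30 3 veces. Integrando la sacudida y usando la condición inicial a(0) = 10, obtenemos a(t) = 10 - 30·t. La antiderivada de la aceleración, con v(0) = -5, da la velocidad: v(t) = -15·t^2 + 10·t - 5. Integrando la velocidad y usando la condición inicial x(0) = 3, obtenemos x(t) = -5·t^3 + 5·t^2 - 5·t + 3. Tenemos la posición x(t) = -5·t^3 + 5·t^2 - 5·t + 3. Sustituyendo t = 1: x(1) = -2.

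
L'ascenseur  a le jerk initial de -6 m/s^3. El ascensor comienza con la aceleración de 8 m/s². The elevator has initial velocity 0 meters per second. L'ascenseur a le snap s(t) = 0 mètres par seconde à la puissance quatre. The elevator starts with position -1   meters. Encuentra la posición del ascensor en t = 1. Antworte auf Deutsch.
Wir müssen die Stammfunktion unserer Gleichung für den Snap s(t) = 0 4-mal finden. Die Stammfunktion von dem Snap, mit j(0) = -6, ergibt den Ruck: j(t) = -6. Die Stammfunktion von dem Ruck, mit a(0) = 8, ergibt die Beschleunigung: a(t) = 8 - 6·t. Durch Integration von der Beschleunigung und Verwendung der Anfangsbedingung v(0) = 0, erhalten wir v(t) = t·(8 - 3·t). Mit ∫v(t)dt und Anwendung von x(0) = -1, finden wir x(t) = -t^3 + 4·t^2 - 1. Mit x(t) = -t^3 + 4·t^2 - 1 und Einsetzen von t = 1, finden wir x = 2.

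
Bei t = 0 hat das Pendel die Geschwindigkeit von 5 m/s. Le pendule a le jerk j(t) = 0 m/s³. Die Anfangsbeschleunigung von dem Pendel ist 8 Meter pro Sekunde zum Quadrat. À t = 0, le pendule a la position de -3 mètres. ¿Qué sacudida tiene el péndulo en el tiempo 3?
Usando j(t) = 0 y sustituyendo t = 3, encontramos j = 0.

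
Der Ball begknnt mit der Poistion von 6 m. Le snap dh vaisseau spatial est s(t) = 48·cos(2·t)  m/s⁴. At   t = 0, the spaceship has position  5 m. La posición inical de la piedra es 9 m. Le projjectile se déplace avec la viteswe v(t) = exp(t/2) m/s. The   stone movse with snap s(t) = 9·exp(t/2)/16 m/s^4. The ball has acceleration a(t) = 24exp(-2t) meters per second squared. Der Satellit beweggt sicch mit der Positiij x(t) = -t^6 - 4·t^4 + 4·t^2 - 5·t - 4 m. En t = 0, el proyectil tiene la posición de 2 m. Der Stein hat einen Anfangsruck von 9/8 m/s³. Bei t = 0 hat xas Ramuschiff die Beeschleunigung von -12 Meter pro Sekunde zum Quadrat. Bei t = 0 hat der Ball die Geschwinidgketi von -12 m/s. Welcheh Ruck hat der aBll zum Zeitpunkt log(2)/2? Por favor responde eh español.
Partiendo de la aceleración a(t) = 24·exp(-2·t), tomamos 1 derivada. Tomando d/dt de a(t), encontramos j(t) = -48·exp(-2·t). Tenemos la sacudida j(t) = -48·exp(-2·t). Sustituyendo t = log(2)/2: j(log(2)/2) = -24.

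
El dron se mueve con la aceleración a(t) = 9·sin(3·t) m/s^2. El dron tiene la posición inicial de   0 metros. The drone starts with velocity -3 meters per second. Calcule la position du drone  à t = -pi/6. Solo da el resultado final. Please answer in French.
La position à t = -pi/6 est x = 1.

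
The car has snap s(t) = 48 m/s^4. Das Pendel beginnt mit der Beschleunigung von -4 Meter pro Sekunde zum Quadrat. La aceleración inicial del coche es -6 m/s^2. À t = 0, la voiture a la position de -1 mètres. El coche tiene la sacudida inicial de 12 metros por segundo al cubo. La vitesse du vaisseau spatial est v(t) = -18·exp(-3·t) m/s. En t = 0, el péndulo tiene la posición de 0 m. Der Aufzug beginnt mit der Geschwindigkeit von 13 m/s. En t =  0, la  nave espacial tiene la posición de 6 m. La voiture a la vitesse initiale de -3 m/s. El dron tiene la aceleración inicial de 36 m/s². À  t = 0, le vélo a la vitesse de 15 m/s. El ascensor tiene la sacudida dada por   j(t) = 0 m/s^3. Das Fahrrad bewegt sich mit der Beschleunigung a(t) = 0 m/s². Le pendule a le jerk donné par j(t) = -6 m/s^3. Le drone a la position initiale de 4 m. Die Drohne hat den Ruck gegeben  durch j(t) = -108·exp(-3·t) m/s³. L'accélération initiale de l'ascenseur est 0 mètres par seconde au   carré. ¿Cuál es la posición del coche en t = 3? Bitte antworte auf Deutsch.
Wir müssen unsere Gleichung für den Snap s(t) = 48 4-mal integrieren. Mit ∫s(t)dt und Anwendung von j(0) = 12, finden wir j(t) = 48·t + 12. Die Stammfunktion von dem Ruck, mit a(0) = -6, ergibt die Beschleunigung: a(t) = 24·t^2 + 12·t - 6. Das Integral von der Beschleunigung, mit v(0) = -3, ergibt die Geschwindigkeit: v(t) = 8·t^3 + 6·t^2 - 6·t - 3. Mit ∫v(t)dt und Anwendung von x(0) = -1, finden wir x(t) = 2·t^4 + 2·t^3 - 3·t^2 - 3·t - 1. Mit x(t) = 2·t^4 + 2·t^3 - 3·t^2 - 3·t - 1 und Einsetzen von t = 3, finden wir x = 179.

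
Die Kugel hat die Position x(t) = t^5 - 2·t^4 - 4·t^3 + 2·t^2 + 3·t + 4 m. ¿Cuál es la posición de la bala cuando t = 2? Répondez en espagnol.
Tenemos la posición x(t) = t^5 - 2·t^4 - 4·t^3 + 2·t^2 + 3·t + 4. Sustituyendo t = 2: x(2) = -14.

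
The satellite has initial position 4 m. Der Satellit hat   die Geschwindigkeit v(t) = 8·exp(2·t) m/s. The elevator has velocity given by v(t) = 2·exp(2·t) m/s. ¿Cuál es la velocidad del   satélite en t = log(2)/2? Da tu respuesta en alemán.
Mit v(t) = 8·exp(2·t) und Einsetzen von t = log(2)/2, finden wir v = 16.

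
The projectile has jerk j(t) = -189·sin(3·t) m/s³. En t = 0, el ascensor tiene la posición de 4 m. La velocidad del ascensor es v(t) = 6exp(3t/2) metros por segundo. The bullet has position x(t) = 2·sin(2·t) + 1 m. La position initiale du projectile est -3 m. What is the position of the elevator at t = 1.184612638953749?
Starting from velocity v(t) = 6·exp(3·t/2), we take 1 integral. The antiderivative of velocity is position. Using x(0) = 4, we get x(t) = 4·exp(3·t/2). From the given position equation x(t) = 4·exp(3·t/2), we substitute t = 1.184612638953749 to get x = 23.6464576044112.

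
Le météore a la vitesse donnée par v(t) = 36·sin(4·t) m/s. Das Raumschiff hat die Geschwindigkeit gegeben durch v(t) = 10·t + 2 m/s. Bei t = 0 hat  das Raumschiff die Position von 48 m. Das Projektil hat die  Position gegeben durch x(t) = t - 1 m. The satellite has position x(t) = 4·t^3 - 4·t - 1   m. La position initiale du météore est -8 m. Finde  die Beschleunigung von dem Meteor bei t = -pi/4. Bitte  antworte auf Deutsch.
Ausgehend von der Geschwindigkeit v(t) = 36·sin(4·t), nehmen wir 1 Ableitung. Die Ableitung von der Geschwindigkeit ergibt die Beschleunigung: a(t) = 144·cos(4·t). Aus der Gleichung für die Beschleunigung a(t) = 144·cos(4·t), setzen wir t = -pi/4 ein und erhalten a = -144.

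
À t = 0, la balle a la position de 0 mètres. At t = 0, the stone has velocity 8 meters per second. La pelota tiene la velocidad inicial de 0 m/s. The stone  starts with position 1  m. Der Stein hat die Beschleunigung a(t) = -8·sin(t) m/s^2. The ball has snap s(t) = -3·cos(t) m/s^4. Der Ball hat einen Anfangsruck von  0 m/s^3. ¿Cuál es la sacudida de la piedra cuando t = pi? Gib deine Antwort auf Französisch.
Nous devons dériver notre équation de l'accélération a(t) = -8·sin(t) 1 fois. La dérivée de l'accélération donne le jerk: j(t) = -8·cos(t). De l'équation du jerk j(t) = -8·cos(t), nous substituons t = pi pour obtenir j = 8.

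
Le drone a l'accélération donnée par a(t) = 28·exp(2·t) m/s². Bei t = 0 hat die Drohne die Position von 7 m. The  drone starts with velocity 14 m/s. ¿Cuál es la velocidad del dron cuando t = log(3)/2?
Partiendo de la aceleración a(t) = 28·exp(2·t), tomamos 1 antiderivada. Tomando ∫a(t)dt y aplicando v(0) = 14, encontramos v(t) = 14·exp(2·t). De la ecuación de la velocidad v(t) = 14·exp(2·t), sustituimos t = log(3)/2 para obtener v = 42.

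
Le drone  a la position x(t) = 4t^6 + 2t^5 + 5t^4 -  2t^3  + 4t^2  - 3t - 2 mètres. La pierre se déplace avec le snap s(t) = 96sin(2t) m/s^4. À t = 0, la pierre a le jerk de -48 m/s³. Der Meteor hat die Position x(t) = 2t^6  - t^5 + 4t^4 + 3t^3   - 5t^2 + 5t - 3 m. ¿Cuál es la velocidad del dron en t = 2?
Para resolver esto, necesitamos tomar 1 derivada de nuestra ecuación de la posición x(t) = 4·t^6 + 2·t^5 + 5·t^4 - 2·t^3 + 4·t^2 - 3·t - 2. Derivando la posición, obtenemos la velocidad: v(t) = 24·t^5 + 10·t^4 + 20·t^3 - 6·t^2 + 8·t - 3. De la ecuación de la velocidad v(t) = 24·t^5 + 10·t^4 + 20·t^3 - 6·t^2 + 8·t - 3, sustituimos t = 2 para obtener v = 1077.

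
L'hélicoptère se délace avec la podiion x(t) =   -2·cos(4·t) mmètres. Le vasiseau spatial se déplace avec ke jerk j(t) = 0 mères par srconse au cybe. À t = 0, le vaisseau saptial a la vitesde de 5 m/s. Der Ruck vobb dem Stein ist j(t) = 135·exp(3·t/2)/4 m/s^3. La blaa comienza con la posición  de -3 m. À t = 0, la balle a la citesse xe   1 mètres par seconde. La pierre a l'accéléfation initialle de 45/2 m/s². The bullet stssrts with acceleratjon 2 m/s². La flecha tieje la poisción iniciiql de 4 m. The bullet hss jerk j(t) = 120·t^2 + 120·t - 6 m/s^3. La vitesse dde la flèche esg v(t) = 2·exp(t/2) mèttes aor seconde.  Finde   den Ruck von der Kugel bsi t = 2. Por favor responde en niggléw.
From the given jerk equation j(t) = 120·t^2 + 120·t - 6, we substitute t = 2 to get j = 714.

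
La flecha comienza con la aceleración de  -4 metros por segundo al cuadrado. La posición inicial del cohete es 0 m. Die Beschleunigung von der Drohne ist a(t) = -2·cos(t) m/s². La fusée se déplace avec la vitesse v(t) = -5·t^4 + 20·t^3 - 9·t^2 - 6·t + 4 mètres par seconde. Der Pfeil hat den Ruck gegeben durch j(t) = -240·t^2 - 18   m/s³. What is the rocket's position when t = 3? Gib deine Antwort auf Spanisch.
Para resolver esto, necesitamos tomar 1 integral de nuestra ecuación de la velocidad v(t) = -5·t^4 + 20·t^3 - 9·t^2 - 6·t + 4. La integral de la velocidad es la posición. Usando x(0) = 0, obtenemos x(t) = -t^5 + 5·t^4 - 3·t^3 - 3·t^2 + 4·t. Usando x(t) = -t^5 + 5·t^4 - 3·t^3 - 3·t^2 + 4·t y sustituyendo t = 3, encontramos x = 66.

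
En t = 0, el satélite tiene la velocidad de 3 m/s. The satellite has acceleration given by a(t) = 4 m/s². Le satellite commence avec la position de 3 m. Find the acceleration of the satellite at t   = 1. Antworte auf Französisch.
En utilisant a(t) = 4 et en substituant t = 1, nous trouvons a = 4.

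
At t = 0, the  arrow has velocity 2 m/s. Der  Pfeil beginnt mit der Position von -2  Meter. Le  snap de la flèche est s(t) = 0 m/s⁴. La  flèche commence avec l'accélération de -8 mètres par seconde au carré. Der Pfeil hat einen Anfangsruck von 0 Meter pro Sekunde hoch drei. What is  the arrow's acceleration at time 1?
We must find the integral of our snap equation s(t) = 0 2 times. Integrating snap and using the initial condition j(0) = 0, we get j(t) = 0. The antiderivative of jerk is acceleration. Using a(0) = -8, we get a(t) = -8. From the given acceleration equation a(t) = -8, we substitute t = 1 to get a = -8.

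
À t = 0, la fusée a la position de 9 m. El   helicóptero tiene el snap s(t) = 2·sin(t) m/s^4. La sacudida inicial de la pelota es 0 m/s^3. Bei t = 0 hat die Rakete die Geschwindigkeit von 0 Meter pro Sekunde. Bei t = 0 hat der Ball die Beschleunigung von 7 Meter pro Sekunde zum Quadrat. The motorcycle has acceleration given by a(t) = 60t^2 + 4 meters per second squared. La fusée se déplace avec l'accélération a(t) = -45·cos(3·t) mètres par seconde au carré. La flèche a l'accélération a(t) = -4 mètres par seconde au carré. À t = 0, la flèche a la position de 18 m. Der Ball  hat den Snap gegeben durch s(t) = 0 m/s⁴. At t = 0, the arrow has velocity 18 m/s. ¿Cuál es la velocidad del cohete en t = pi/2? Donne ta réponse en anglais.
Starting from acceleration a(t) = -45·cos(3·t), we take 1 antiderivative. The integral of acceleration is velocity. Using v(0) = 0, we get v(t) = -15·sin(3·t). From the given velocity equation v(t) = -15·sin(3·t), we substitute t = pi/2 to get v = 15.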